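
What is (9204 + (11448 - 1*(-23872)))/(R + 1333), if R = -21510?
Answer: -44524/20177 ≈ -2.2067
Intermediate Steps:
(9204 + (11448 - 1*(-23872)))/(R + 1333) = (9204 + (11448 - 1*(-23872)))/(-21510 + 1333) = (9204 + (11448 + 23872))/(-20177) = (9204 + 35320)*(-1/20177) = 44524*(-1/20177) = -44524/20177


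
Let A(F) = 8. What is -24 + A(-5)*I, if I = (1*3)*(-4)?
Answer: -120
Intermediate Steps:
I = -12 (I = 3*(-4) = -12)
-24 + A(-5)*I = -24 + 8*(-12) = -24 - 96 = -120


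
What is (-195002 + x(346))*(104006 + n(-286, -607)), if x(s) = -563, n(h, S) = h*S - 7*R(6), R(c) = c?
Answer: -54282194790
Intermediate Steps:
n(h, S) = -42 + S*h (n(h, S) = h*S - 7*6 = S*h - 42 = -42 + S*h)
(-195002 + x(346))*(104006 + n(-286, -607)) = (-195002 - 563)*(104006 + (-42 - 607*(-286))) = -195565*(104006 + (-42 + 173602)) = -195565*(104006 + 173560) = -195565*277566 = -54282194790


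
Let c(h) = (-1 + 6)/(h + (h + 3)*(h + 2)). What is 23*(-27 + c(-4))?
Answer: -1357/2 ≈ -678.50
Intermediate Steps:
c(h) = 5/(h + (2 + h)*(3 + h)) (c(h) = 5/(h + (3 + h)*(2 + h)) = 5/(h + (2 + h)*(3 + h)))
23*(-27 + c(-4)) = 23*(-27 + 5/(6 + (-4)**2 + 6*(-4))) = 23*(-27 + 5/(6 + 16 - 24)) = 23*(-27 + 5/(-2)) = 23*(-27 + 5*(-1/2)) = 23*(-27 - 5/2) = 23*(-59/2) = -1357/2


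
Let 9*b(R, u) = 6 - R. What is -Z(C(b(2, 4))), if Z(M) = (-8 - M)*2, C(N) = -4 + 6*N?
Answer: 40/3 ≈ 13.333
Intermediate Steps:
b(R, u) = ⅔ - R/9 (b(R, u) = (6 - R)/9 = ⅔ - R/9)
Z(M) = -16 - 2*M
-Z(C(b(2, 4))) = -(-16 - 2*(-4 + 6*(⅔ - ⅑*2))) = -(-16 - 2*(-4 + 6*(⅔ - 2/9))) = -(-16 - 2*(-4 + 6*(4/9))) = -(-16 - 2*(-4 + 8/3)) = -(-16 - 2*(-4/3)) = -(-16 + 8/3) = -1*(-40/3) = 40/3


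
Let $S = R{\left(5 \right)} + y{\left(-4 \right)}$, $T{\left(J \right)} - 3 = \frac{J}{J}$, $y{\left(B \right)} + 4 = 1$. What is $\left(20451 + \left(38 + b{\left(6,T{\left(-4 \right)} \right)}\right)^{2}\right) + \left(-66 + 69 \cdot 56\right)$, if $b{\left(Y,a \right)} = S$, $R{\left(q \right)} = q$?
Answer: $25849$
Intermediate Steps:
$y{\left(B \right)} = -3$ ($y{\left(B \right)} = -4 + 1 = -3$)
$T{\left(J \right)} = 4$ ($T{\left(J \right)} = 3 + \frac{J}{J} = 3 + 1 = 4$)
$S = 2$ ($S = 5 - 3 = 2$)
$b{\left(Y,a \right)} = 2$
$\left(20451 + \left(38 + b{\left(6,T{\left(-4 \right)} \right)}\right)^{2}\right) + \left(-66 + 69 \cdot 56\right) = \left(20451 + \left(38 + 2\right)^{2}\right) + \left(-66 + 69 \cdot 56\right) = \left(20451 + 40^{2}\right) + \left(-66 + 3864\right) = \left(20451 + 1600\right) + 3798 = 22051 + 3798 = 25849$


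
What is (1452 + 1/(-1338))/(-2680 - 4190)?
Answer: -388555/1838412 ≈ -0.21135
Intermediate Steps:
(1452 + 1/(-1338))/(-2680 - 4190) = (1452 - 1/1338)/(-6870) = (1942775/1338)*(-1/6870) = -388555/1838412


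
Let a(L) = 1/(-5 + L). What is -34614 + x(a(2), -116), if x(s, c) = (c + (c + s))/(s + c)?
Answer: -12079589/349 ≈ -34612.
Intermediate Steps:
x(s, c) = (s + 2*c)/(c + s)
-34614 + x(a(2), -116) = -34614 + (1/(-5 + 2) + 2*(-116))/(-116 + 1/(-5 + 2)) = -34614 + (1/(-3) - 232)/(-116 + 1/(-3)) = -34614 + (-⅓ - 232)/(-116 - ⅓) = -34614 - 697/3/(-349/3) = -34614 - 3/349*(-697/3) = -34614 + 697/349 = -12079589/349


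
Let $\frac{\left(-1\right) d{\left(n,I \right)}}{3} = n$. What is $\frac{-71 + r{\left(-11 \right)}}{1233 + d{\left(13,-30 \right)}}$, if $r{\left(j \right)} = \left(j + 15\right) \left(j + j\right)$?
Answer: $- \frac{53}{398} \approx -0.13317$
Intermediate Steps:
$d{\left(n,I \right)} = - 3 n$
$r{\left(j \right)} = 2 j \left(15 + j\right)$ ($r{\left(j \right)} = \left(15 + j\right) 2 j = 2 j \left(15 + j\right)$)
$\frac{-71 + r{\left(-11 \right)}}{1233 + d{\left(13,-30 \right)}} = \frac{-71 + 2 \left(-11\right) \left(15 - 11\right)}{1233 - 39} = \frac{-71 + 2 \left(-11\right) 4}{1233 - 39} = \frac{-71 - 88}{1194} = \left(-159\right) \frac{1}{1194} = - \frac{53}{398}$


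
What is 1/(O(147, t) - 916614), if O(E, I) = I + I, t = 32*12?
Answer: -1/915846 ≈ -1.0919e-6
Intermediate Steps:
t = 384
O(E, I) = 2*I
1/(O(147, t) - 916614) = 1/(2*384 - 916614) = 1/(768 - 916614) = 1/(-915846) = -1/915846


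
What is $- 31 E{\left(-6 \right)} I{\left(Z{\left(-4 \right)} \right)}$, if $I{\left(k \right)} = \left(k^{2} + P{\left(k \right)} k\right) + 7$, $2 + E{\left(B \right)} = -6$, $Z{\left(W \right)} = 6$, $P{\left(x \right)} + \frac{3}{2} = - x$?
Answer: $-496$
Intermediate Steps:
$P{\left(x \right)} = - \frac{3}{2} - x$
$E{\left(B \right)} = -8$ ($E{\left(B \right)} = -2 - 6 = -8$)
$I{\left(k \right)} = 7 + k^{2} + k \left(- \frac{3}{2} - k\right)$ ($I{\left(k \right)} = \left(k^{2} + \left(- \frac{3}{2} - k\right) k\right) + 7 = \left(k^{2} + k \left(- \frac{3}{2} - k\right)\right) + 7 = 7 + k^{2} + k \left(- \frac{3}{2} - k\right)$)
$- 31 E{\left(-6 \right)} I{\left(Z{\left(-4 \right)} \right)} = \left(-31\right) \left(-8\right) \left(7 - 9\right) = 248 \left(7 - 9\right) = 248 \left(-2\right) = -496$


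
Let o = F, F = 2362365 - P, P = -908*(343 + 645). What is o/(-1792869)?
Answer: -3259469/1792869 ≈ -1.8180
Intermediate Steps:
P = -897104 (P = -908*988 = -897104)
F = 3259469 (F = 2362365 - 1*(-897104) = 2362365 + 897104 = 3259469)
o = 3259469
o/(-1792869) = 3259469/(-1792869) = 3259469*(-1/1792869) = -3259469/1792869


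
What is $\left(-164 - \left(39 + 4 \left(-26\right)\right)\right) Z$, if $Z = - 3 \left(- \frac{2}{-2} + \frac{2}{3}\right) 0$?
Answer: $0$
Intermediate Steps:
$Z = 0$ ($Z = - 3 \left(\left(-2\right) \left(- \frac{1}{2}\right) + 2 \cdot \frac{1}{3}\right) 0 = - 3 \left(1 + \frac{2}{3}\right) 0 = \left(-3\right) \frac{5}{3} \cdot 0 = \left(-5\right) 0 = 0$)
$\left(-164 - \left(39 + 4 \left(-26\right)\right)\right) Z = \left(-164 - \left(39 + 4 \left(-26\right)\right)\right) 0 = \left(-164 - -65\right) 0 = \left(-164 + \left(-39 + 104\right)\right) 0 = \left(-164 + 65\right) 0 = \left(-99\right) 0 = 0$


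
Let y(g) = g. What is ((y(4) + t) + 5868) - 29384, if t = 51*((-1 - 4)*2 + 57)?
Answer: -21115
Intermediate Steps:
t = 2397 (t = 51*(-5*2 + 57) = 51*(-10 + 57) = 51*47 = 2397)
((y(4) + t) + 5868) - 29384 = ((4 + 2397) + 5868) - 29384 = (2401 + 5868) - 29384 = 8269 - 29384 = -21115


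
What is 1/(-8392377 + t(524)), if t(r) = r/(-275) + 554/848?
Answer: -116600/978551304201 ≈ -1.1916e-7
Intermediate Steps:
t(r) = 277/424 - r/275 (t(r) = r*(-1/275) + 554*(1/848) = -r/275 + 277/424 = 277/424 - r/275)
1/(-8392377 + t(524)) = 1/(-8392377 + (277/424 - 1/275*524)) = 1/(-8392377 + (277/424 - 524/275)) = 1/(-8392377 - 146001/116600) = 1/(-978551304201/116600) = -116600/978551304201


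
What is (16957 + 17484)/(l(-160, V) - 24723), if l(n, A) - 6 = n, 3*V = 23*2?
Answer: -34441/24877 ≈ -1.3845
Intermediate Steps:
V = 46/3 (V = (23*2)/3 = (⅓)*46 = 46/3 ≈ 15.333)
l(n, A) = 6 + n
(16957 + 17484)/(l(-160, V) - 24723) = (16957 + 17484)/((6 - 160) - 24723) = 34441/(-154 - 24723) = 34441/(-24877) = 34441*(-1/24877) = -34441/24877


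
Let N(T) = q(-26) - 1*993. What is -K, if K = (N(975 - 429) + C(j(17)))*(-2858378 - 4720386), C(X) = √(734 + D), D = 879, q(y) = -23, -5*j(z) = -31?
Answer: -7700024224 + 7578764*√1613 ≈ -7.3956e+9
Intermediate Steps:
j(z) = 31/5 (j(z) = -⅕*(-31) = 31/5)
C(X) = √1613 (C(X) = √(734 + 879) = √1613)
N(T) = -1016 (N(T) = -23 - 1*993 = -23 - 993 = -1016)
K = 7700024224 - 7578764*√1613 (K = (-1016 + √1613)*(-2858378 - 4720386) = (-1016 + √1613)*(-7578764) = 7700024224 - 7578764*√1613 ≈ 7.3956e+9)
-K = -(7700024224 - 7578764*√1613) = -7700024224 + 7578764*√1613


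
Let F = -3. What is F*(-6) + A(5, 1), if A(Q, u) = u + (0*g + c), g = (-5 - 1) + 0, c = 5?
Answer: 24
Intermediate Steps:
g = -6 (g = -6 + 0 = -6)
A(Q, u) = 5 + u (A(Q, u) = u + (0*(-6) + 5) = u + (0 + 5) = u + 5 = 5 + u)
F*(-6) + A(5, 1) = -3*(-6) + (5 + 1) = 18 + 6 = 24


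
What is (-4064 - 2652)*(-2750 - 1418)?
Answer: 27992288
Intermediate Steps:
(-4064 - 2652)*(-2750 - 1418) = -6716*(-4168) = 27992288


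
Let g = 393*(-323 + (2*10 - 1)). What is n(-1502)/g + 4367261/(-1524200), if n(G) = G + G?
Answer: -32324169337/11381201400 ≈ -2.8401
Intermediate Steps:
n(G) = 2*G
g = -119472 (g = 393*(-323 + (20 - 1)) = 393*(-323 + 19) = 393*(-304) = -119472)
n(-1502)/g + 4367261/(-1524200) = (2*(-1502))/(-119472) + 4367261/(-1524200) = -3004*(-1/119472) + 4367261*(-1/1524200) = 751/29868 - 4367261/1524200 = -32324169337/11381201400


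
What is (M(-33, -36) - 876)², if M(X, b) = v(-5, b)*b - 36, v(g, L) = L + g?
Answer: 318096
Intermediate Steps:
M(X, b) = -36 + b*(-5 + b) (M(X, b) = (b - 5)*b - 36 = (-5 + b)*b - 36 = b*(-5 + b) - 36 = -36 + b*(-5 + b))
(M(-33, -36) - 876)² = ((-36 - 36*(-5 - 36)) - 876)² = ((-36 - 36*(-41)) - 876)² = ((-36 + 1476) - 876)² = (1440 - 876)² = 564² = 318096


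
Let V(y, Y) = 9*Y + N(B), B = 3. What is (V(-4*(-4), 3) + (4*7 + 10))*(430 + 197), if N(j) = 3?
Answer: 42636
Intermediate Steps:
V(y, Y) = 3 + 9*Y (V(y, Y) = 9*Y + 3 = 3 + 9*Y)
(V(-4*(-4), 3) + (4*7 + 10))*(430 + 197) = ((3 + 9*3) + (4*7 + 10))*(430 + 197) = ((3 + 27) + (28 + 10))*627 = (30 + 38)*627 = 68*627 = 42636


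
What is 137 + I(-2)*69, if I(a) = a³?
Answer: -415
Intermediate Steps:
137 + I(-2)*69 = 137 + (-2)³*69 = 137 - 8*69 = 137 - 552 = -415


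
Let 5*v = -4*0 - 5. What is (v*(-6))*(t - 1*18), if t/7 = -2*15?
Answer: -1368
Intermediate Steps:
t = -210 (t = 7*(-2*15) = 7*(-30) = -210)
v = -1 (v = (-4*0 - 5)/5 = (0 - 5)/5 = (⅕)*(-5) = -1)
(v*(-6))*(t - 1*18) = (-1*(-6))*(-210 - 1*18) = 6*(-210 - 18) = 6*(-228) = -1368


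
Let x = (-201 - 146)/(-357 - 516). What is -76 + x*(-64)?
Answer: -88556/873 ≈ -101.44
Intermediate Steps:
x = 347/873 (x = -347/(-873) = -347*(-1/873) = 347/873 ≈ 0.39748)
-76 + x*(-64) = -76 + (347/873)*(-64) = -76 - 22208/873 = -88556/873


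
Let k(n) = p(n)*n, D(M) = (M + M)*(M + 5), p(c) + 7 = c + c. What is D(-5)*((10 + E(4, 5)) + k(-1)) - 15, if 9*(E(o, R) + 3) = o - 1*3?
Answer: -15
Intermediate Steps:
p(c) = -7 + 2*c (p(c) = -7 + (c + c) = -7 + 2*c)
E(o, R) = -10/3 + o/9 (E(o, R) = -3 + (o - 1*3)/9 = -3 + (o - 3)/9 = -3 + (-3 + o)/9 = -3 + (-⅓ + o/9) = -10/3 + o/9)
D(M) = 2*M*(5 + M) (D(M) = (2*M)*(5 + M) = 2*M*(5 + M))
k(n) = n*(-7 + 2*n) (k(n) = (-7 + 2*n)*n = n*(-7 + 2*n))
D(-5)*((10 + E(4, 5)) + k(-1)) - 15 = (2*(-5)*(5 - 5))*((10 + (-10/3 + (⅑)*4)) - (-7 + 2*(-1))) - 15 = (2*(-5)*0)*((10 + (-10/3 + 4/9)) - (-7 - 2)) - 15 = 0*((10 - 26/9) - 1*(-9)) - 15 = 0*(64/9 + 9) - 15 = 0*(145/9) - 15 = 0 - 15 = -15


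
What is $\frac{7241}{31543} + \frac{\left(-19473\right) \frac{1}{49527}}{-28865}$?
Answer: $\frac{3450775021298}{15031257865755} \approx 0.22957$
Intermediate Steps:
$\frac{7241}{31543} + \frac{\left(-19473\right) \frac{1}{49527}}{-28865} = 7241 \cdot \frac{1}{31543} + \left(-19473\right) \frac{1}{49527} \left(- \frac{1}{28865}\right) = \frac{7241}{31543} - - \frac{6491}{476532285} = \frac{7241}{31543} + \frac{6491}{476532285} = \frac{3450775021298}{15031257865755}$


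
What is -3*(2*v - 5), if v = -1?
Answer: 21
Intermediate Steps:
-3*(2*v - 5) = -3*(2*(-1) - 5) = -3*(-2 - 5) = -3*(-7) = 21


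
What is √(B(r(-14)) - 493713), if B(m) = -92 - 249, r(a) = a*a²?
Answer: I*√494054 ≈ 702.89*I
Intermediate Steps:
r(a) = a³
B(m) = -341
√(B(r(-14)) - 493713) = √(-341 - 493713) = √(-494054) = I*√494054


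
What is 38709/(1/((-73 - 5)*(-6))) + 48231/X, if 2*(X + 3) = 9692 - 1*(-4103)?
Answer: 249799028130/13789 ≈ 1.8116e+7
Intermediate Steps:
X = 13789/2 (X = -3 + (9692 - 1*(-4103))/2 = -3 + (9692 + 4103)/2 = -3 + (½)*13795 = -3 + 13795/2 = 13789/2 ≈ 6894.5)
38709/(1/((-73 - 5)*(-6))) + 48231/X = 38709/(1/((-73 - 5)*(-6))) + 48231/(13789/2) = 38709/(1/(-78*(-6))) + 48231*(2/13789) = 38709/(1/468) + 96462/13789 = 38709*468 + 96462/13789 = 18115812 + 96462/13789 = 249799028130/13789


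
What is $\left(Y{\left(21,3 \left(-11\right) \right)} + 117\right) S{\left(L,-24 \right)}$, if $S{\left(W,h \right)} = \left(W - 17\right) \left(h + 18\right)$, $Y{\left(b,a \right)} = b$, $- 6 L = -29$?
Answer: $10074$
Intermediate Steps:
$L = \frac{29}{6}$ ($L = \left(- \frac{1}{6}\right) \left(-29\right) = \frac{29}{6} \approx 4.8333$)
$S{\left(W,h \right)} = \left(-17 + W\right) \left(18 + h\right)$
$\left(Y{\left(21,3 \left(-11\right) \right)} + 117\right) S{\left(L,-24 \right)} = \left(21 + 117\right) \left(-306 - -408 + 18 \cdot \frac{29}{6} + \frac{29}{6} \left(-24\right)\right) = 138 \left(-306 + 408 + 87 - 116\right) = 138 \cdot 73 = 10074$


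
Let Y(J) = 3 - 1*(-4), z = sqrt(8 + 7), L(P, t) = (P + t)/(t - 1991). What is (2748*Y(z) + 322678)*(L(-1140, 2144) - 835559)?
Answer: -43710122667022/153 ≈ -2.8569e+11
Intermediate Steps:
L(P, t) = (P + t)/(-1991 + t)
z = sqrt(15) ≈ 3.8730
Y(J) = 7 (Y(J) = 3 + 4 = 7)
(2748*Y(z) + 322678)*(L(-1140, 2144) - 835559) = (2748*7 + 322678)*((-1140 + 2144)/(-1991 + 2144) - 835559) = (19236 + 322678)*(1004/153 - 835559) = 341914*((1/153)*1004 - 835559) = 341914*(1004/153 - 835559) = 341914*(-127839523/153) = -43710122667022/153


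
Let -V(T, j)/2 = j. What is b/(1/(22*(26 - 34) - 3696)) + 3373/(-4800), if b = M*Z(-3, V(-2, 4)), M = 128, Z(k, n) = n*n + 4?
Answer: -161769065773/4800 ≈ -3.3702e+7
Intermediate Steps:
V(T, j) = -2*j
Z(k, n) = 4 + n² (Z(k, n) = n² + 4 = 4 + n²)
b = 8704 (b = 128*(4 + (-2*4)²) = 128*(4 + (-8)²) = 128*(4 + 64) = 128*68 = 8704)
b/(1/(22*(26 - 34) - 3696)) + 3373/(-4800) = 8704/(1/(22*(26 - 34) - 3696)) + 3373/(-4800) = 8704/(1/(22*(-8) - 3696)) + 3373*(-1/4800) = 8704/(1/(-176 - 3696)) - 3373/4800 = 8704/(1/(-3872)) - 3373/4800 = 8704/(-1/3872) - 3373/4800 = 8704*(-3872) - 3373/4800 = -33701888 - 3373/4800 = -161769065773/4800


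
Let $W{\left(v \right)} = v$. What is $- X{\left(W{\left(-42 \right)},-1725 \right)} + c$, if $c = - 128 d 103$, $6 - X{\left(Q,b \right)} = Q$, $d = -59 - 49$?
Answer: $1423824$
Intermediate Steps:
$d = -108$
$X{\left(Q,b \right)} = 6 - Q$
$c = 1423872$ ($c = \left(-128\right) \left(-108\right) 103 = 13824 \cdot 103 = 1423872$)
$- X{\left(W{\left(-42 \right)},-1725 \right)} + c = - (6 - -42) + 1423872 = - (6 + 42) + 1423872 = \left(-1\right) 48 + 1423872 = -48 + 1423872 = 1423824$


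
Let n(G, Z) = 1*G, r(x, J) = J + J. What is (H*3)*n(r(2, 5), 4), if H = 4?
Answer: 120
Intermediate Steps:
r(x, J) = 2*J
n(G, Z) = G
(H*3)*n(r(2, 5), 4) = (4*3)*(2*5) = 12*10 = 120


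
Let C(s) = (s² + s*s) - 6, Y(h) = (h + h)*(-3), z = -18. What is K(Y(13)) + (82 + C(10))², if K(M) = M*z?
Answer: 77580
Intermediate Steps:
Y(h) = -6*h (Y(h) = (2*h)*(-3) = -6*h)
C(s) = -6 + 2*s² (C(s) = (s² + s²) - 6 = 2*s² - 6 = -6 + 2*s²)
K(M) = -18*M (K(M) = M*(-18) = -18*M)
K(Y(13)) + (82 + C(10))² = -(-108)*13 + (82 + (-6 + 2*10²))² = -18*(-78) + (82 + (-6 + 2*100))² = 1404 + (82 + (-6 + 200))² = 1404 + (82 + 194)² = 1404 + 276² = 1404 + 76176 = 77580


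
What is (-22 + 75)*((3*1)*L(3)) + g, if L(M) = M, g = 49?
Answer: 526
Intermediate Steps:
(-22 + 75)*((3*1)*L(3)) + g = (-22 + 75)*((3*1)*3) + 49 = 53*(3*3) + 49 = 53*9 + 49 = 477 + 49 = 526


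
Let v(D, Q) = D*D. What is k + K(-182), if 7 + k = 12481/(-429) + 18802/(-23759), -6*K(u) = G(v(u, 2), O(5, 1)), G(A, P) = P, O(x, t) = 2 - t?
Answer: -755298365/20385222 ≈ -37.051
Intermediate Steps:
v(D, Q) = D**2
K(u) = -1/6 (K(u) = -(2 - 1*1)/6 = -(2 - 1)/6 = -1/6*1 = -1/6)
k = -375950414/10192611 (k = -7 + (12481/(-429) + 18802/(-23759)) = -7 + (12481*(-1/429) + 18802*(-1/23759)) = -7 + (-12481/429 - 18802/23759) = -7 - 304602137/10192611 = -375950414/10192611 ≈ -36.885)
k + K(-182) = -375950414/10192611 - 1/6 = -755298365/20385222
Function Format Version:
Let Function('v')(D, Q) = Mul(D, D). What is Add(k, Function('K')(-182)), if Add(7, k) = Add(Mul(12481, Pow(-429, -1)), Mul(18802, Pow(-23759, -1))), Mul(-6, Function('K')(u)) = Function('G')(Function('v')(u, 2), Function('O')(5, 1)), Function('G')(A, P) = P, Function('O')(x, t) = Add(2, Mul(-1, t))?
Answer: Rational(-755298365, 20385222) ≈ -37.051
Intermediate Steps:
Function('v')(D, Q) = Pow(D, 2)
Function('K')(u) = Rational(-1, 6) (Function('K')(u) = Mul(Rational(-1, 6), Add(2, Mul(-1, 1))) = Mul(Rational(-1, 6), Add(2, -1)) = Mul(Rational(-1, 6), 1) = Rational(-1, 6))
k = Rational(-375950414, 10192611) (k = Add(-7, Add(Mul(12481, Pow(-429, -1)), Mul(18802, Pow(-23759, -1)))) = Add(-7, Add(Mul(12481, Rational(-1, 429)), Mul(18802, Rational(-1, 23759)))) = Add(-7, Add(Rational(-12481, 429), Rational(-18802, 23759))) = Add(-7, Rational(-304602137, 10192611)) = Rational(-375950414, 10192611) ≈ -36.885)
Add(k, Function('K')(-182)) = Add(Rational(-375950414, 10192611), Rational(-1, 6)) = Rational(-755298365, 20385222)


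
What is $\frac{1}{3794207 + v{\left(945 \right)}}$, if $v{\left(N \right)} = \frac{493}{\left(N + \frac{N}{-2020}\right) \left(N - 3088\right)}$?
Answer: $\frac{817749513}{3102710926272019} \approx 2.6356 \cdot 10^{-7}$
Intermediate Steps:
$v{\left(N \right)} = \frac{995860}{2019 N \left(-3088 + N\right)}$ ($v{\left(N \right)} = \frac{493}{\left(N + N \left(- \frac{1}{2020}\right)\right) \left(-3088 + N\right)} = \frac{493}{\left(N - \frac{N}{2020}\right) \left(-3088 + N\right)} = \frac{493}{\frac{2019 N}{2020} \left(-3088 + N\right)} = \frac{493}{\frac{2019}{2020} N \left(-3088 + N\right)} = 493 \frac{2020}{2019 N \left(-3088 + N\right)} = \frac{995860}{2019 N \left(-3088 + N\right)}$)
$\frac{1}{3794207 + v{\left(945 \right)}} = \frac{1}{3794207 + \frac{995860}{2019 \cdot 945 \left(-3088 + 945\right)}} = \frac{1}{3794207 + \frac{995860}{2019} \cdot \frac{1}{945} \frac{1}{-2143}} = \frac{1}{3794207 + \frac{995860}{2019} \cdot \frac{1}{945} \left(- \frac{1}{2143}\right)} = \frac{1}{3794207 - \frac{199172}{817749513}} = \frac{1}{\frac{3102710926272019}{817749513}} = \frac{817749513}{3102710926272019}$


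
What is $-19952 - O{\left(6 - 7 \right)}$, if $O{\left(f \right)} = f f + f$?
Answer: $-19952$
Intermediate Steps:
$O{\left(f \right)} = f + f^{2}$ ($O{\left(f \right)} = f^{2} + f = f + f^{2}$)
$-19952 - O{\left(6 - 7 \right)} = -19952 - \left(6 - 7\right) \left(1 + \left(6 - 7\right)\right) = -19952 - - (1 - 1) = -19952 - \left(-1\right) 0 = -19952 - 0 = -19952 + 0 = -19952$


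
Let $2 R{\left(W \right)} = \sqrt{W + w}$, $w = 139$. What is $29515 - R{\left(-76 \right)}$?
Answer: $29515 - \frac{3 \sqrt{7}}{2} \approx 29511.0$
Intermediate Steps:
$R{\left(W \right)} = \frac{\sqrt{139 + W}}{2}$ ($R{\left(W \right)} = \frac{\sqrt{W + 139}}{2} = \frac{\sqrt{139 + W}}{2}$)
$29515 - R{\left(-76 \right)} = 29515 - \frac{\sqrt{139 - 76}}{2} = 29515 - \frac{\sqrt{63}}{2} = 29515 - \frac{3 \sqrt{7}}{2}$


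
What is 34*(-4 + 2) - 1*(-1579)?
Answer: 1511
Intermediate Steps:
34*(-4 + 2) - 1*(-1579) = 34*(-2) + 1579 = -68 + 1579 = 1511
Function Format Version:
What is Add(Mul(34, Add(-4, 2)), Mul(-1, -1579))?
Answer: 1511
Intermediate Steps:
Add(Mul(34, Add(-4, 2)), Mul(-1, -1579)) = Add(Mul(34, -2), 1579) = Add(-68, 1579) = 1511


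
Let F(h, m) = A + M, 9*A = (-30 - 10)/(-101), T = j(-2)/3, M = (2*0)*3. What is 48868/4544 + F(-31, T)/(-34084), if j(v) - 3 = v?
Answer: 94627849453/8798989104 ≈ 10.754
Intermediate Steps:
j(v) = 3 + v
M = 0 (M = 0*3 = 0)
T = ⅓ (T = (3 - 2)/3 = 1*(⅓) = ⅓ ≈ 0.33333)
A = 40/909 (A = ((-30 - 10)/(-101))/9 = (-40*(-1/101))/9 = (⅑)*(40/101) = 40/909 ≈ 0.044004)
F(h, m) = 40/909 (F(h, m) = 40/909 + 0 = 40/909)
48868/4544 + F(-31, T)/(-34084) = 48868/4544 + (40/909)/(-34084) = 48868*(1/4544) + (40/909)*(-1/34084) = 12217/1136 - 10/7745589 = 94627849453/8798989104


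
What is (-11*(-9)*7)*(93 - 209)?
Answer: -80388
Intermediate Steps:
(-11*(-9)*7)*(93 - 209) = (99*7)*(-116) = 693*(-116) = -80388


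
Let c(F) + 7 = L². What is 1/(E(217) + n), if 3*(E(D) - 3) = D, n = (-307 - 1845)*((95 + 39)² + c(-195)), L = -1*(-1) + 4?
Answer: -3/116039918 ≈ -2.5853e-8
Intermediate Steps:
L = 5 (L = 1 + 4 = 5)
c(F) = 18 (c(F) = -7 + 5² = -7 + 25 = 18)
n = -38680048 (n = (-307 - 1845)*((95 + 39)² + 18) = -2152*(134² + 18) = -2152*(17956 + 18) = -2152*17974 = -38680048)
E(D) = 3 + D/3
1/(E(217) + n) = 1/((3 + (⅓)*217) - 38680048) = 1/((3 + 217/3) - 38680048) = 1/(226/3 - 38680048) = 1/(-116039918/3) = -3/116039918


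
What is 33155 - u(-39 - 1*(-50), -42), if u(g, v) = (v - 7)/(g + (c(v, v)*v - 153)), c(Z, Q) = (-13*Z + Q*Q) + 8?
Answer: 3232546141/97498 ≈ 33155.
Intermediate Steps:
c(Z, Q) = 8 + Q² - 13*Z (c(Z, Q) = (-13*Z + Q²) + 8 = (Q² - 13*Z) + 8 = 8 + Q² - 13*Z)
u(g, v) = (-7 + v)/(-153 + g + v*(8 + v² - 13*v)) (u(g, v) = (v - 7)/(g + ((8 + v² - 13*v)*v - 153)) = (-7 + v)/(g + (v*(8 + v² - 13*v) - 153)) = (-7 + v)/(g + (-153 + v*(8 + v² - 13*v))) = (-7 + v)/(-153 + g + v*(8 + v² - 13*v)))
33155 - u(-39 - 1*(-50), -42) = 33155 - (-7 - 42)/(-153 + (-39 - 1*(-50)) - 42*(8 + (-42)² - 13*(-42))) = 33155 - (-49)/(-153 + (-39 + 50) - 42*(8 + 1764 + 546)) = 33155 - (-49)/(-153 + 11 - 42*2318) = 33155 - (-49)/(-153 + 11 - 97356) = 33155 - (-49)/(-97498) = 33155 - (-1)*(-49)/97498 = 33155 - 1*49/97498 = 33155 - 49/97498 = 3232546141/97498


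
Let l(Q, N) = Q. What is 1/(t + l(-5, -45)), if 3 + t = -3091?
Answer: -1/3099 ≈ -0.00032268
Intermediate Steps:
t = -3094 (t = -3 - 3091 = -3094)
1/(t + l(-5, -45)) = 1/(-3094 - 5) = 1/(-3099) = -1/3099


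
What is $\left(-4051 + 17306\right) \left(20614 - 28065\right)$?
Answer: $-98763005$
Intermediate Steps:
$\left(-4051 + 17306\right) \left(20614 - 28065\right) = 13255 \left(-7451\right) = -98763005$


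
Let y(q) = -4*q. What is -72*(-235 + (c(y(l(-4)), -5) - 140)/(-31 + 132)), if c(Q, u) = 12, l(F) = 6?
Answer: 1718136/101 ≈ 17011.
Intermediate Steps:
-72*(-235 + (c(y(l(-4)), -5) - 140)/(-31 + 132)) = -72*(-235 + (12 - 140)/(-31 + 132)) = -72*(-235 - 128/101) = -72*(-23863/101) = 1718136/101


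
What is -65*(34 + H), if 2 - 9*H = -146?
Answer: -29510/9 ≈ -3278.9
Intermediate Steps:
H = 148/9 (H = 2/9 - ⅑*(-146) = 2/9 + 146/9 = 148/9 ≈ 16.444)
-65*(34 + H) = -65*(34 + 148/9) = -65*454/9 = -29510/9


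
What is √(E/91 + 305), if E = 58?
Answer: √2530983/91 ≈ 17.482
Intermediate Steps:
√(E/91 + 305) = √(58/91 + 305) = √(27813/91) = √2530983/91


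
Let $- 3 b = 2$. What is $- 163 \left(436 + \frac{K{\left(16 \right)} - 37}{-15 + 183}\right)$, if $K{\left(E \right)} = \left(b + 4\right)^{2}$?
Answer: $- \frac{107416837}{1512} \approx -71043.0$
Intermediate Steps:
$b = - \frac{2}{3}$ ($b = \left(- \frac{1}{3}\right) 2 = - \frac{2}{3} \approx -0.66667$)
$K{\left(E \right)} = \frac{100}{9}$ ($K{\left(E \right)} = \left(- \frac{2}{3} + 4\right)^{2} = \left(\frac{10}{3}\right)^{2} = \frac{100}{9}$)
$- 163 \left(436 + \frac{K{\left(16 \right)} - 37}{-15 + 183}\right) = - 163 \left(436 + \frac{\frac{100}{9} - 37}{-15 + 183}\right) = - 163 \left(436 - \frac{233}{9 \cdot 168}\right) = - 163 \left(436 - \frac{233}{1512}\right) = \left(-163\right) \frac{658999}{1512} = - \frac{107416837}{1512}$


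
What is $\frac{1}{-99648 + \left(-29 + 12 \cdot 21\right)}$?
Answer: $- \frac{1}{99425} \approx -1.0058 \cdot 10^{-5}$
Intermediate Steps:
$\frac{1}{-99648 + \left(-29 + 12 \cdot 21\right)} = \frac{1}{-99648 + \left(-29 + 252\right)} = \frac{1}{-99648 + 223} = \frac{1}{-99425} = - \frac{1}{99425}$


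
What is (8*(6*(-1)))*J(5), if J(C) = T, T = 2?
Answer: -96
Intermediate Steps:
J(C) = 2
(8*(6*(-1)))*J(5) = (8*(6*(-1)))*2 = (8*(-6))*2 = -48*2 = -96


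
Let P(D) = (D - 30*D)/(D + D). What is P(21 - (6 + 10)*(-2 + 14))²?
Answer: 841/4 ≈ 210.25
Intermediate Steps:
P(D) = -29/2 (P(D) = (-29*D)/((2*D)) = (-29*D)*(1/(2*D)) = -29/2)
P(21 - (6 + 10)*(-2 + 14))² = (-29/2)² = 841/4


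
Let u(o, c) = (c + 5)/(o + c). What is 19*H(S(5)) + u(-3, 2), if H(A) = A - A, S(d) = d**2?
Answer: -7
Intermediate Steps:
u(o, c) = (5 + c)/(c + o)
H(A) = 0
19*H(S(5)) + u(-3, 2) = 19*0 + (5 + 2)/(2 - 3) = 0 + 7/(-1) = 0 - 1*7 = 0 - 7 = -7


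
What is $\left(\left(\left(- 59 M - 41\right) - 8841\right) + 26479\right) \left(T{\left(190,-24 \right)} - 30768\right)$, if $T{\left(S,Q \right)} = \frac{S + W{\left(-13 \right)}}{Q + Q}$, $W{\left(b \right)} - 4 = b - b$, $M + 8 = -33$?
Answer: $-615933186$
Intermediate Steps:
$M = -41$ ($M = -8 - 33 = -41$)
$W{\left(b \right)} = 4$ ($W{\left(b \right)} = 4 + \left(b - b\right) = 4 + 0 = 4$)
$T{\left(S,Q \right)} = \frac{4 + S}{2 Q}$ ($T{\left(S,Q \right)} = \frac{S + 4}{Q + Q} = \frac{4 + S}{2 Q}$)
$\left(\left(\left(- 59 M - 41\right) - 8841\right) + 26479\right) \left(T{\left(190,-24 \right)} - 30768\right) = \left(\left(\left(\left(-59\right) \left(-41\right) - 41\right) - 8841\right) + 26479\right) \left(\frac{4 + 190}{2 \left(-24\right)} - 30768\right) = \left(\left(\left(2419 - 41\right) - 8841\right) + 26479\right) \left(\frac{1}{2} \left(- \frac{1}{24}\right) 194 - 30768\right) = \left(\left(2378 - 8841\right) + 26479\right) \left(- \frac{97}{24} - 30768\right) = \left(-6463 + 26479\right) \left(- \frac{738529}{24}\right) = 20016 \left(- \frac{738529}{24}\right) = -615933186$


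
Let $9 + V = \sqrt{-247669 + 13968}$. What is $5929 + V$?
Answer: $5920 + i \sqrt{233701} \approx 5920.0 + 483.43 i$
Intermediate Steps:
$V = -9 + i \sqrt{233701}$ ($V = -9 + \sqrt{-247669 + 13968} = -9 + \sqrt{-233701} = -9 + i \sqrt{233701} \approx -9.0 + 483.43 i$)
$5929 + V = 5929 - \left(9 - i \sqrt{233701}\right) = 5920 + i \sqrt{233701}$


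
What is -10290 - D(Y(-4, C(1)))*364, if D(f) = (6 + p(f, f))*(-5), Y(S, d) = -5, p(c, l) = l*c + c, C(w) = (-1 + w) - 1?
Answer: 37030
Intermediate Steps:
C(w) = -2 + w
p(c, l) = c + c*l (p(c, l) = c*l + c = c + c*l)
D(f) = -30 - 5*f*(1 + f) (D(f) = (6 + f*(1 + f))*(-5) = -30 - 5*f*(1 + f))
-10290 - D(Y(-4, C(1)))*364 = -10290 - (-30 - 5*(-5)*(1 - 5))*364 = -10290 - (-30 - 5*(-5)*(-4))*364 = -10290 - (-30 - 100)*364 = -10290 - (-130)*364 = -10290 - 1*(-47320) = -10290 + 47320 = 37030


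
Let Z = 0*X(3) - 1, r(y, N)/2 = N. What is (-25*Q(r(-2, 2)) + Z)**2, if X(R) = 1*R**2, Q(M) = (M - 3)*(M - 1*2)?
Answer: 2601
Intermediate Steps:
r(y, N) = 2*N
Q(M) = (-3 + M)*(-2 + M) (Q(M) = (-3 + M)*(M - 2) = (-3 + M)*(-2 + M))
X(R) = R**2
Z = -1 (Z = 0*3**2 - 1 = 0*9 - 1 = 0 - 1 = -1)
(-25*Q(r(-2, 2)) + Z)**2 = (-25*(6 + (2*2)**2 - 10*2) - 1)**2 = (-25*(6 + 4**2 - 5*4) - 1)**2 = (-25*(6 + 16 - 20) - 1)**2 = (-25*2 - 1)**2 = (-50 - 1)**2 = (-51)**2 = 2601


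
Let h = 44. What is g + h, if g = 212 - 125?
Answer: 131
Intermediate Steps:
g = 87
g + h = 87 + 44 = 131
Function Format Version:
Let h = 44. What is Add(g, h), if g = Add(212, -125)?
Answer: 131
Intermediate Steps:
g = 87
Add(g, h) = Add(87, 44) = 131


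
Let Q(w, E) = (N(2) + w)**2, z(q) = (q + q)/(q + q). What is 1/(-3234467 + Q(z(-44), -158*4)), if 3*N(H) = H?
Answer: -9/29110178 ≈ -3.0917e-7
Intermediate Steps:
N(H) = H/3
z(q) = 1 (z(q) = (2*q)/((2*q)) = (2*q)*(1/(2*q)) = 1)
Q(w, E) = (2/3 + w)**2 (Q(w, E) = ((1/3)*2 + w)**2 = (2/3 + w)**2)
1/(-3234467 + Q(z(-44), -158*4)) = 1/(-3234467 + (2 + 3*1)**2/9) = 1/(-3234467 + (2 + 3)**2/9) = 1/(-3234467 + (1/9)*5**2) = 1/(-3234467 + (1/9)*25) = 1/(-3234467 + 25/9) = 1/(-29110178/9) = -9/29110178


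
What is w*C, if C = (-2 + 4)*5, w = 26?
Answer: 260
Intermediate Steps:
C = 10 (C = 2*5 = 10)
w*C = 26*10 = 260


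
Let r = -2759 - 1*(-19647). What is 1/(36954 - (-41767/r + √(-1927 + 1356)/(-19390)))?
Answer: 990700965952059497800/36612813673862373950135681 - 1382529027040*I*√571/36612813673862373950135681 ≈ 2.7059e-5 - 9.0232e-13*I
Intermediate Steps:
r = 16888 (r = -2759 + 19647 = 16888)
1/(36954 - (-41767/r + √(-1927 + 1356)/(-19390))) = 1/(36954 - (-41767/16888 + √(-1927 + 1356)/(-19390))) = 1/(36954 - (-41767*1/16888 + √(-571)*(-1/19390))) = 1/(36954 - (-41767/16888 + (I*√571)*(-1/19390))) = 1/(36954 - (-41767/16888 - I*√571/19390)) = 1/(36954 + (41767/16888 + I*√571/19390)) = 1/(624120919/16888 + I*√571/19390)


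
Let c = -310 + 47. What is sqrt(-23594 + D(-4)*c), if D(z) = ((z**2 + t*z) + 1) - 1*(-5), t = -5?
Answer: 4*I*sqrt(2165) ≈ 186.12*I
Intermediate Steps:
c = -263
D(z) = 6 + z**2 - 5*z (D(z) = ((z**2 - 5*z) + 1) - 1*(-5) = (1 + z**2 - 5*z) + 5 = 6 + z**2 - 5*z)
sqrt(-23594 + D(-4)*c) = sqrt(-23594 + (6 + (-4)**2 - 5*(-4))*(-263)) = sqrt(-23594 + (6 + 16 + 20)*(-263)) = sqrt(-23594 + 42*(-263)) = sqrt(-23594 - 11046) = sqrt(-34640) = 4*I*sqrt(2165)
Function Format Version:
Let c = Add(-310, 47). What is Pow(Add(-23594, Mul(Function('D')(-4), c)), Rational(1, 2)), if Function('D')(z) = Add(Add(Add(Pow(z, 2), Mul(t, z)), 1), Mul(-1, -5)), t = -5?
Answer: Mul(4, I, Pow(2165, Rational(1, 2))) ≈ Mul(186.12, I)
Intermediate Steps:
c = -263
Function('D')(z) = Add(6, Pow(z, 2), Mul(-5, z)) (Function('D')(z) = Add(Add(Add(Pow(z, 2), Mul(-5, z)), 1), Mul(-1, -5)) = Add(Add(1, Pow(z, 2), Mul(-5, z)), 5) = Add(6, Pow(z, 2), Mul(-5, z)))
Pow(Add(-23594, Mul(Function('D')(-4), c)), Rational(1, 2)) = Pow(Add(-23594, Mul(Add(6, Pow(-4, 2), Mul(-5, -4)), -263)), Rational(1, 2)) = Pow(Add(-23594, Mul(Add(6, 16, 20), -263)), Rational(1, 2)) = Pow(Add(-23594, Mul(42, -263)), Rational(1, 2)) = Pow(Add(-23594, -11046), Rational(1, 2)) = Pow(-34640, Rational(1, 2)) = Mul(4, I, Pow(2165, Rational(1, 2)))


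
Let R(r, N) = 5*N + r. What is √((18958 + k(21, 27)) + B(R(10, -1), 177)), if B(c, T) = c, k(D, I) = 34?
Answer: 11*√157 ≈ 137.83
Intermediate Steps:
R(r, N) = r + 5*N
√((18958 + k(21, 27)) + B(R(10, -1), 177)) = √((18958 + 34) + (10 + 5*(-1))) = √(18992 + (10 - 5)) = √(18992 + 5) = √18997 = 11*√157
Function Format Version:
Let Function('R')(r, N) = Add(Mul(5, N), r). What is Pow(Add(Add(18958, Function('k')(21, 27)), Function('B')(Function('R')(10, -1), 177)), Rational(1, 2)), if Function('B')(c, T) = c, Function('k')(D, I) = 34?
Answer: Mul(11, Pow(157, Rational(1, 2))) ≈ 137.83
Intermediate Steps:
Function('R')(r, N) = Add(r, Mul(5, N))
Pow(Add(Add(18958, Function('k')(21, 27)), Function('B')(Function('R')(10, -1), 177)), Rational(1, 2)) = Pow(Add(Add(18958, 34), Add(10, Mul(5, -1))), Rational(1, 2)) = Pow(Add(18992, Add(10, -5)), Rational(1, 2)) = Pow(Add(18992, 5), Rational(1, 2)) = Pow(18997, Rational(1, 2)) = Mul(11, Pow(157, Rational(1, 2)))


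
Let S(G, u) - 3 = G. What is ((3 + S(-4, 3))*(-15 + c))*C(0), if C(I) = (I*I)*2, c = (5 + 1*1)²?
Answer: 0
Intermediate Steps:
c = 36 (c = (5 + 1)² = 6² = 36)
C(I) = 2*I² (C(I) = I²*2 = 2*I²)
S(G, u) = 3 + G
((3 + S(-4, 3))*(-15 + c))*C(0) = ((3 + (3 - 4))*(-15 + 36))*(2*0²) = ((3 - 1)*21)*(2*0) = (2*21)*0 = 42*0 = 0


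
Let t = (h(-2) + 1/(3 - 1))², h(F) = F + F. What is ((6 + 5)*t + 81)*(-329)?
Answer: -283927/4 ≈ -70982.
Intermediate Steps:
h(F) = 2*F
t = 49/4 (t = (2*(-2) + 1/(3 - 1))² = (-4 + 1/2)² = (-4 + ½)² = (-7/2)² = 49/4 ≈ 12.250)
((6 + 5)*t + 81)*(-329) = ((6 + 5)*(49/4) + 81)*(-329) = (11*(49/4) + 81)*(-329) = (539/4 + 81)*(-329) = (863/4)*(-329) = -283927/4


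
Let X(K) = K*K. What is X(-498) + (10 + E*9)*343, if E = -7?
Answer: 229825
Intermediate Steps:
X(K) = K**2
X(-498) + (10 + E*9)*343 = (-498)**2 + (10 - 7*9)*343 = 248004 + (10 - 63)*343 = 248004 - 53*343 = 248004 - 18179 = 229825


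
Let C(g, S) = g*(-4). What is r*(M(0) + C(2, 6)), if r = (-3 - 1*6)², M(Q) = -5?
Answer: -1053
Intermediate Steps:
C(g, S) = -4*g
r = 81 (r = (-3 - 6)² = (-9)² = 81)
r*(M(0) + C(2, 6)) = 81*(-5 - 4*2) = 81*(-5 - 8) = 81*(-13) = -1053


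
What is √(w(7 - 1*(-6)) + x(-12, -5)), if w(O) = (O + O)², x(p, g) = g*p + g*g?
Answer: √761 ≈ 27.586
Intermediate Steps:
x(p, g) = g² + g*p (x(p, g) = g*p + g² = g² + g*p)
w(O) = 4*O² (w(O) = (2*O)² = 4*O²)
√(w(7 - 1*(-6)) + x(-12, -5)) = √(4*(7 - 1*(-6))² - 5*(-5 - 12)) = √(4*(7 + 6)² - 5*(-17)) = √(4*13² + 85) = √(4*169 + 85) = √(676 + 85) = √761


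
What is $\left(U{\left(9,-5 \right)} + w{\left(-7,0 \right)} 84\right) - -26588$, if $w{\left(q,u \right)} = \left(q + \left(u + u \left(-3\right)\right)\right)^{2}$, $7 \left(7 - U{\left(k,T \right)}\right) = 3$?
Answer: $\frac{214974}{7} \approx 30711.0$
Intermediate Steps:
$U{\left(k,T \right)} = \frac{46}{7}$ ($U{\left(k,T \right)} = 7 - \frac{3}{7} = \frac{46}{7}$)
$w{\left(q,u \right)} = \left(q - 2 u\right)^{2}$ ($w{\left(q,u \right)} = \left(q + \left(u - 3 u\right)\right)^{2} = \left(q - 2 u\right)^{2}$)
$\left(U{\left(9,-5 \right)} + w{\left(-7,0 \right)} 84\right) - -26588 = \left(\frac{46}{7} + \left(-7 - 0\right)^{2} \cdot 84\right) - -26588 = \left(\frac{46}{7} + \left(-7 + 0\right)^{2} \cdot 84\right) + 26588 = \left(\frac{46}{7} + \left(-7\right)^{2} \cdot 84\right) + 26588 = \left(\frac{46}{7} + 49 \cdot 84\right) + 26588 = \left(\frac{46}{7} + 4116\right) + 26588 = \frac{28858}{7} + 26588 = \frac{214974}{7}$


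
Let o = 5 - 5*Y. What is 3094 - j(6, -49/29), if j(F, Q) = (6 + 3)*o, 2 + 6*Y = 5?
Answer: 6143/2 ≈ 3071.5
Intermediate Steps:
Y = 1/2 (Y = -1/3 + (1/6)*5 = -1/3 + 5/6 = 1/2 ≈ 0.50000)
o = 5/2 (o = 5 - 5*1/2 = 5 - 5/2 = 5/2 ≈ 2.5000)
j(F, Q) = 45/2 (j(F, Q) = (6 + 3)*(5/2) = 9*(5/2) = 45/2)
3094 - j(6, -49/29) = 3094 - 1*45/2 = 3094 - 45/2 = 6143/2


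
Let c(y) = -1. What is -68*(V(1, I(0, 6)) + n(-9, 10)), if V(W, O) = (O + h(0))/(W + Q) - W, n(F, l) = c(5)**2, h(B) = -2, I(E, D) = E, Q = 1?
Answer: 68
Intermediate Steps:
n(F, l) = 1 (n(F, l) = (-1)**2 = 1)
V(W, O) = -W + (-2 + O)/(1 + W) (V(W, O) = (O - 2)/(W + 1) - W = (-2 + O)/(1 + W) - W = -W + (-2 + O)/(1 + W))
-68*(V(1, I(0, 6)) + n(-9, 10)) = -68*((-2 + 0 - 1*1 - 1*1**2)/(1 + 1) + 1) = -68*((-2 + 0 - 1 - 1*1)/2 + 1) = -68*((-2 + 0 - 1 - 1)/2 + 1) = -68*((1/2)*(-4) + 1) = -68*(-2 + 1) = -68*(-1) = 68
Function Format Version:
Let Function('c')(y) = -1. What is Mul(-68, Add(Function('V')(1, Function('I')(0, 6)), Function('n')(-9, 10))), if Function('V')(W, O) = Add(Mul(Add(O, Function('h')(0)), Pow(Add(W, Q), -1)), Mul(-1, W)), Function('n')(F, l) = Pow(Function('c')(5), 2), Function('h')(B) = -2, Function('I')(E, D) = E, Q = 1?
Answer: 68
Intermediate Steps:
Function('n')(F, l) = 1 (Function('n')(F, l) = Pow(-1, 2) = 1)
Function('V')(W, O) = Add(Mul(-1, W), Mul(Pow(Add(1, W), -1), Add(-2, O))) (Function('V')(W, O) = Add(Mul(Add(O, -2), Pow(Add(W, 1), -1)), Mul(-1, W)) = Add(Mul(Add(-2, O), Pow(Add(1, W), -1)), Mul(-1, W)) = Add(Mul(Pow(Add(1, W), -1), Add(-2, O)), Mul(-1, W)) = Add(Mul(-1, W), Mul(Pow(Add(1, W), -1), Add(-2, O))))
Mul(-68, Add(Function('V')(1, Function('I')(0, 6)), Function('n')(-9, 10))) = Mul(-68, Add(Mul(Pow(Add(1, 1), -1), Add(-2, 0, Mul(-1, 1), Mul(-1, Pow(1, 2)))), 1)) = Mul(-68, Add(Mul(Pow(2, -1), Add(-2, 0, -1, Mul(-1, 1))), 1)) = Mul(-68, Add(Mul(Rational(1, 2), Add(-2, 0, -1, -1)), 1)) = Mul(-68, Add(Mul(Rational(1, 2), -4), 1)) = Mul(-68, Add(-2, 1)) = Mul(-68, -1) = 68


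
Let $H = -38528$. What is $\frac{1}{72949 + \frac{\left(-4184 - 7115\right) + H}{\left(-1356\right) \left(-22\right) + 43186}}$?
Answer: $\frac{73018}{5326540255} \approx 1.3708 \cdot 10^{-5}$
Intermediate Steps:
$\frac{1}{72949 + \frac{\left(-4184 - 7115\right) + H}{\left(-1356\right) \left(-22\right) + 43186}} = \frac{1}{72949 + \frac{\left(-4184 - 7115\right) - 38528}{\left(-1356\right) \left(-22\right) + 43186}} = \frac{1}{72949 + \frac{-11299 - 38528}{29832 + 43186}} = \frac{1}{72949 - \frac{49827}{73018}} = \frac{1}{\frac{5326540255}{73018}} = \frac{73018}{5326540255}$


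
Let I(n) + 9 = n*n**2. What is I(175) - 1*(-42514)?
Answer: 5401880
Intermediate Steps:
I(n) = -9 + n**3 (I(n) = -9 + n*n**2 = -9 + n**3)
I(175) - 1*(-42514) = (-9 + 175**3) - 1*(-42514) = (-9 + 5359375) + 42514 = 5359366 + 42514 = 5401880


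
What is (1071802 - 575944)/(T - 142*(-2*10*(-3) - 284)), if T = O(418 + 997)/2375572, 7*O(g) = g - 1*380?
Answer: 8245624665432/528935360267 ≈ 15.589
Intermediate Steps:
O(g) = -380/7 + g/7 (O(g) = (g - 1*380)/7 = (g - 380)/7 = (-380 + g)/7 = -380/7 + g/7)
T = 1035/16629004 (T = (-380/7 + (418 + 997)/7)/2375572 = (-380/7 + (1/7)*1415)*(1/2375572) = (-380/7 + 1415/7)*(1/2375572) = (1035/7)*(1/2375572) = 1035/16629004 ≈ 6.2241e-5)
(1071802 - 575944)/(T - 142*(-2*10*(-3) - 284)) = (1071802 - 575944)/(1035/16629004 - 142*(-2*10*(-3) - 284)) = 495858/(1035/16629004 - 142*(-20*(-3) - 284)) = 495858/(1035/16629004 - 142*(60 - 284)) = 495858/(1035/16629004 - 142*(-224)) = 495858/(1035/16629004 + 31808) = 495858/(528935360267/16629004) = 495858*(16629004/528935360267) = 8245624665432/528935360267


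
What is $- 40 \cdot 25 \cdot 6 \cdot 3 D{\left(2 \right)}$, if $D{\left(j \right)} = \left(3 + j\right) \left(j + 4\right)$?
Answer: $-540000$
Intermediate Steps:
$D{\left(j \right)} = \left(3 + j\right) \left(4 + j\right)$
$- 40 \cdot 25 \cdot 6 \cdot 3 D{\left(2 \right)} = - 40 \cdot 25 \cdot 6 \cdot 3 \left(12 + 2^{2} + 7 \cdot 2\right) = - 40 \cdot 25 \cdot 18 \left(12 + 4 + 14\right) = - 40 \cdot 25 \cdot 18 \cdot 30 = - 40 \cdot 25 \cdot 540 = \left(-40\right) 13500 = -540000$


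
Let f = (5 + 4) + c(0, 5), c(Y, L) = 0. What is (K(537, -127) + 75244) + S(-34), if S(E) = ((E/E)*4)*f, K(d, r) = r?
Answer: 75153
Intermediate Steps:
f = 9 (f = (5 + 4) + 0 = 9 + 0 = 9)
S(E) = 36 (S(E) = ((E/E)*4)*9 = (1*4)*9 = 4*9 = 36)
(K(537, -127) + 75244) + S(-34) = (-127 + 75244) + 36 = 75117 + 36 = 75153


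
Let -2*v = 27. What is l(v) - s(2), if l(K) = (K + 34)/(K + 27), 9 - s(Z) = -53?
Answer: -1633/27 ≈ -60.482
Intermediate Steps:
s(Z) = 62 (s(Z) = 9 - 1*(-53) = 9 + 53 = 62)
v = -27/2 (v = -½*27 = -27/2 ≈ -13.500)
l(K) = (34 + K)/(27 + K)
l(v) - s(2) = (34 - 27/2)/(27 - 27/2) - 1*62 = (41/2)/(27/2) - 62 = (2/27)*(41/2) - 62 = 41/27 - 62 = -1633/27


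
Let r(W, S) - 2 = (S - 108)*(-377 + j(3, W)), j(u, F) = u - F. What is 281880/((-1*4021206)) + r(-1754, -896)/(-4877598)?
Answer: 349712997539/1634485528599 ≈ 0.21396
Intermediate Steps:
r(W, S) = 2 + (-374 - W)*(-108 + S) (r(W, S) = 2 + (S - 108)*(-377 + (3 - W)) = 2 + (-108 + S)*(-374 - W) = 2 + (-374 - W)*(-108 + S))
281880/((-1*4021206)) + r(-1754, -896)/(-4877598) = 281880/((-1*4021206)) + (40394 - 374*(-896) + 108*(-1754) - 1*(-896)*(-1754))/(-4877598) = 281880/(-4021206) + (40394 + 335104 - 189432 - 1571584)*(-1/4877598) = 281880*(-1/4021206) - 1385518*(-1/4877598) = -46980/670201 + 692759/2438799 = 349712997539/1634485528599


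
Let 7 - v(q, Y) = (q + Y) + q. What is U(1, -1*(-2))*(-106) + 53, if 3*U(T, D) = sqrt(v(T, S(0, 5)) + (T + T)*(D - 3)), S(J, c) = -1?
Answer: -53/3 ≈ -17.667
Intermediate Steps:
v(q, Y) = 7 - Y - 2*q (v(q, Y) = 7 - ((q + Y) + q) = 7 - ((Y + q) + q) = 7 - (Y + 2*q) = 7 + (-Y - 2*q) = 7 - Y - 2*q)
U(T, D) = sqrt(8 - 2*T + 2*T*(-3 + D))/3 (U(T, D) = sqrt((7 - 1*(-1) - 2*T) + (T + T)*(D - 3))/3 = sqrt((7 + 1 - 2*T) + (2*T)*(-3 + D))/3 = sqrt((8 - 2*T) + 2*T*(-3 + D))/3 = sqrt(8 - 2*T + 2*T*(-3 + D))/3)
U(1, -1*(-2))*(-106) + 53 = (sqrt(8 - 8*1 + 2*(-1*(-2))*1)/3)*(-106) + 53 = (sqrt(8 - 8 + 2*2*1)/3)*(-106) + 53 = (sqrt(8 - 8 + 4)/3)*(-106) + 53 = (sqrt(4)/3)*(-106) + 53 = ((1/3)*2)*(-106) + 53 = (2/3)*(-106) + 53 = -212/3 + 53 = -53/3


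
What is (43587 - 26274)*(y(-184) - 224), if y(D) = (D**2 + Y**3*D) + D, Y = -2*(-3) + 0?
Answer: -109002648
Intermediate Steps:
Y = 6 (Y = 6 + 0 = 6)
y(D) = D**2 + 217*D (y(D) = (D**2 + 6**3*D) + D = (D**2 + 216*D) + D = D**2 + 217*D)
(43587 - 26274)*(y(-184) - 224) = (43587 - 26274)*(-184*(217 - 184) - 224) = 17313*(-184*33 - 224) = 17313*(-6072 - 224) = 17313*(-6296) = -109002648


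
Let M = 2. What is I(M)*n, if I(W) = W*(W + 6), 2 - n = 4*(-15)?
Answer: 992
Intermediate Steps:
n = 62 (n = 2 - 4*(-15) = 2 - 1*(-60) = 2 + 60 = 62)
I(W) = W*(6 + W)
I(M)*n = (2*(6 + 2))*62 = (2*8)*62 = 16*62 = 992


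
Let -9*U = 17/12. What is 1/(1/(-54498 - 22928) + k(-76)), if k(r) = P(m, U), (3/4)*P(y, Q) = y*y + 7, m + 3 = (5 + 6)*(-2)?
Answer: 232278/195732925 ≈ 0.0011867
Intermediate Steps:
U = -17/108 (U = -17/(9*12) = -1/9*17/12 = -17/108 ≈ -0.15741)
m = -25 (m = -3 + (5 + 6)*(-2) = -3 + 11*(-2) = -3 - 22 = -25)
P(y, Q) = 28/3 + 4*y**2/3 (P(y, Q) = 4*(y*y + 7)/3 = 4*(y**2 + 7)/3 = 4*(7 + y**2)/3 = 28/3 + 4*y**2/3)
k(r) = 2528/3 (k(r) = 28/3 + (4/3)*(-25)**2 = 28/3 + (4/3)*625 = 28/3 + 2500/3 = 2528/3)
1/(1/(-54498 - 22928) + k(-76)) = 1/(1/(-54498 - 22928) + 2528/3) = 1/(1/(-77426) + 2528/3) = 1/(-1/77426 + 2528/3) = 1/(195732925/232278) = 232278/195732925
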